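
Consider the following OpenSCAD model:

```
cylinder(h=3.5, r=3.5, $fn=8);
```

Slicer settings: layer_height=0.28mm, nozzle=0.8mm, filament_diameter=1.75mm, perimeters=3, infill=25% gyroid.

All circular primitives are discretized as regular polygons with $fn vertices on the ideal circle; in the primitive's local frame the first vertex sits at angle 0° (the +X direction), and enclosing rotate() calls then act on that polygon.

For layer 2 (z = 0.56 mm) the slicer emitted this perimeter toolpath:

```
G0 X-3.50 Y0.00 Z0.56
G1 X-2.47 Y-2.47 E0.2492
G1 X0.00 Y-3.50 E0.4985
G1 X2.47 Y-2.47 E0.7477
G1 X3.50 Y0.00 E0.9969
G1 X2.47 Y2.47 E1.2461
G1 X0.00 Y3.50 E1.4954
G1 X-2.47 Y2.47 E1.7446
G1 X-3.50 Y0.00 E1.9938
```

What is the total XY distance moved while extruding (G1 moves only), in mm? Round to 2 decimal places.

21.41 mm

Sum the Euclidean lengths of each G1 segment: total = 21.41 mm.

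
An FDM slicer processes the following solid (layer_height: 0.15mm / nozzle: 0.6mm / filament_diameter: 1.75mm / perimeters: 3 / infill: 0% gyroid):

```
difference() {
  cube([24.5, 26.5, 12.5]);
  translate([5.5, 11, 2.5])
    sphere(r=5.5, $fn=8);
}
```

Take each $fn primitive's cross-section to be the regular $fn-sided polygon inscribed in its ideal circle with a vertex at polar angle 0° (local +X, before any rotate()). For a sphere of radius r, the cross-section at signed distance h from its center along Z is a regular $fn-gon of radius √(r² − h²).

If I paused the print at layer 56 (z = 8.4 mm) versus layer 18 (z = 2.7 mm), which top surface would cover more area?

Layer 56 (z = 8.4): the cube (footprint 24.5×26.5) is included at this height (area 649.25 mm²); the sphere at (5.5, 11) is absent (|z−center|=5.900 > r=5.5); Taking the first minus the rest: none of the subtracted shapes is present at this height, so the 24.5×26.5 cube is unchanged — area = 649.25 mm². So its area = 649.25 mm². Layer 18 (z = 2.7): the cube (footprint 24.5×26.5) is included at this height (area 649.25 mm²); the r=5.5 sphere at (5.5, 11) contributes a regular 8-gon of circumradius √(5.5²−0.2²) = 5.496 (area = (8/2)·5.496²·sin(360°/8) = 85.45 mm²); After the difference (first − rest): starting from the 24.5×26.5 cube (649.25 mm²), the r=5.5 sphere at (5.5, 11) lies wholly inside it (removes its full 85.45 mm² and its 33.65 mm outline becomes a hole wall) — area = 563.80 mm². So its area = 563.80 mm². Layer 56 is larger (649.25 vs 563.80 mm²).

layer 56 (z = 8.4 mm)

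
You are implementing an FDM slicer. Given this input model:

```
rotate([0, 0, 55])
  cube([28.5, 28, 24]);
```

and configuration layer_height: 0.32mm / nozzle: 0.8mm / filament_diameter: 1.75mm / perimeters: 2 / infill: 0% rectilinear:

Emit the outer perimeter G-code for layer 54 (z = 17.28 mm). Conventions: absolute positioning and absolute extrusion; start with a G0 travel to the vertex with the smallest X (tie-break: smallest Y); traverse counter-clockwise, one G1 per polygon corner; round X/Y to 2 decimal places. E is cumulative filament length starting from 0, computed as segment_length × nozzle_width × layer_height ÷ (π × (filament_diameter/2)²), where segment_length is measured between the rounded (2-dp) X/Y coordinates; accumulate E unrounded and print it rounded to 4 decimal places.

At z = 17.28 mm: the cube (footprint 28.5×28) is included at this height; (rotated 55° about Z; rotation is an isometry so areas/perimeters/island counts are preserved). The outline is a single polygon with 4 vertices. Extrusion per mm of travel: 0.8 × 0.32 / (π × 0.875²) = 0.106432. Accumulating E over each segment gives final E = 12.0286.

G0 X-22.94 Y16.06 Z17.28
G1 X0.00 Y0.00 E2.9804
G1 X16.35 Y23.35 E6.0143
G1 X-6.59 Y39.41 E8.9947
G1 X-22.94 Y16.06 E12.0286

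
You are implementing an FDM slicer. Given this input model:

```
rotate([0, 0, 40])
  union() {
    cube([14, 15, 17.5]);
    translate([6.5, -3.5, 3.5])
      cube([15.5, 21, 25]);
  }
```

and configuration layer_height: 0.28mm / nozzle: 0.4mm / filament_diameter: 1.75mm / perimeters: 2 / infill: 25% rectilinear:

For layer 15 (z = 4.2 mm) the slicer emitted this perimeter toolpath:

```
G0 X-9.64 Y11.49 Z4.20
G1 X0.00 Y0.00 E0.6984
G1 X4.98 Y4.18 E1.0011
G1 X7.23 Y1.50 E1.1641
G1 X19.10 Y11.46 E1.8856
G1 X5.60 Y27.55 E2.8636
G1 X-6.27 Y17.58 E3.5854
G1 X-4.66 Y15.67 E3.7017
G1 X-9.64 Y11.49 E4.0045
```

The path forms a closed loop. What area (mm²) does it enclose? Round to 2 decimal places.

422.93 mm²

Apply the shoelace formula to the sequence of (X, Y) vertices; enclosed area = 422.93 mm².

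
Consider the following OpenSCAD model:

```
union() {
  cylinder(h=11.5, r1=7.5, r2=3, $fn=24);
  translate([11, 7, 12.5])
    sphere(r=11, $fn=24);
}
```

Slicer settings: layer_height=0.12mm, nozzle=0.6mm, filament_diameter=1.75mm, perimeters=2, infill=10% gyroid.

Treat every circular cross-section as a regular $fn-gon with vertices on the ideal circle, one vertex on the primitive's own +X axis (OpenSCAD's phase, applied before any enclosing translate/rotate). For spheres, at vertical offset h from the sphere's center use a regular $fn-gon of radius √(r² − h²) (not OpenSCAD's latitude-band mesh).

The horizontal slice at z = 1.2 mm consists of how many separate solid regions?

1

At z = 1.2 mm: the cone (r1=7.5→r2=3) has section circumradius 7.030 here — a regular 24-gon; the sphere at (11, 7) is not intersected at this z (|z−center|=11.300 > r=11); Taking the union: only the cone is present, so the union is just that shape — 1 connected region. The result has 1 disconnected region.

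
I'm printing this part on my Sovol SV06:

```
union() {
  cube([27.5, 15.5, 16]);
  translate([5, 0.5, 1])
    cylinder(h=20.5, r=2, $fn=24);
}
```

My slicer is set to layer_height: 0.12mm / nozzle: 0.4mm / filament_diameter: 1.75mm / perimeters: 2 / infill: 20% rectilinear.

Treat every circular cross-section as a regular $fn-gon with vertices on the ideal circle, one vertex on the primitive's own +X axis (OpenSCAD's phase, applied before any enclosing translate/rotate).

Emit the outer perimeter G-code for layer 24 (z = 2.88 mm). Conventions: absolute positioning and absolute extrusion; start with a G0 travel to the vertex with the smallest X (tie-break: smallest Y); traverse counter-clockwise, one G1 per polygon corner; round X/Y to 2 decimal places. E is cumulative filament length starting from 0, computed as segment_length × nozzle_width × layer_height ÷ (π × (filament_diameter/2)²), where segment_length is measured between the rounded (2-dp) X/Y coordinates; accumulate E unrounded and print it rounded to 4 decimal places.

G0 X0.00 Y0.00 Z2.88
G1 X3.07 Y0.00 E0.0613
G1 X3.07 Y-0.02 E0.0617
G1 X3.27 Y-0.50 E0.0720
G1 X3.59 Y-0.91 E0.0824
G1 X4.00 Y-1.23 E0.0928
G1 X4.48 Y-1.43 E0.1032
G1 X5.00 Y-1.50 E0.1136
G1 X5.52 Y-1.43 E0.1241
G1 X6.00 Y-1.23 E0.1345
G1 X6.41 Y-0.91 E0.1449
G1 X6.73 Y-0.50 E0.1553
G1 X6.93 Y-0.02 E0.1656
G1 X6.93 Y0.00 E0.1660
G1 X27.50 Y0.00 E0.5765
G1 X27.50 Y15.50 E0.8858
G1 X0.00 Y15.50 E1.4346
G1 X0.00 Y0.00 E1.7440

At z = 2.88 mm: the cube is present — its section is the full 27.5×15.5 rectangle; the cylinder at (5, 0.5): section is a regular 24-gon, circumradius r=2; Combining (union): the regions partially overlap (shared area 8.18 mm²), so overlapping operands fuse into one piece — 1 connected region. The outline is a single polygon with 17 vertices. Extrusion per mm of travel: 0.4 × 0.12 / (π × 0.875²) = 0.019956. Accumulating E over each segment gives final E = 1.7440.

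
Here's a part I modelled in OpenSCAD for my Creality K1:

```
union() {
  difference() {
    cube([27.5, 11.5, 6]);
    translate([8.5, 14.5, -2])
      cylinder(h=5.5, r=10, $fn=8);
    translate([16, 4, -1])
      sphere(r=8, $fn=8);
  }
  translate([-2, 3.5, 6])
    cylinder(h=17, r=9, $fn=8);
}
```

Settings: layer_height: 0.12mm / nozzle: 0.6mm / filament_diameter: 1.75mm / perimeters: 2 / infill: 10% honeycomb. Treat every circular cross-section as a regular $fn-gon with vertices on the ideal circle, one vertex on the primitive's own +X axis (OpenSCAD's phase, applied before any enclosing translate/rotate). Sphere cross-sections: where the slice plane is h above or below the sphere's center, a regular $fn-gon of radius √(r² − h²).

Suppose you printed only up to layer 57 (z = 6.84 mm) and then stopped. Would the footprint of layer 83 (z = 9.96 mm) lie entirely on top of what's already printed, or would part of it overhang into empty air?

entirely on top

Compare the two slices. At z = 6.84: the cube is not intersected at this z (z outside [0, 6]); the cylinder at (8.5, 14.5) does not reach this height (z outside [-2, 3.5]); the r=8 sphere at (16, 4) contributes a regular 8-gon of circumradius √(8²−7.84²) = 1.592 (area = (8/2)·1.592²·sin(360°/8) = 7.17 mm²); Taking the first minus the rest: the first operand is absent here, so nothing remains; the r=9 cylinder at (-2, 3.5) gives a regular 8-gon of circumradius 9 (constant along its height) (area = (8/2)·9.000²·sin(360°/8) = 229.10 mm²); Merging all regions: only the r=9 cylinder at (-2, 3.5) is present, so the union is just that shape — area = 229.10 mm². At z = 9.96: the cube is not intersected at this z (z outside [0, 6]); the cylinder at (8.5, 14.5) is not intersected at this z (z outside [-2, 3.5]); the sphere at (16, 4) is not intersected at this z (|z−center|=10.960 > r=8); Taking the first minus the rest: the first operand is absent here, so nothing remains; the cylinder at (-2, 3.5): section is a regular 8-gon, circumradius r=9 (area = (8/2)·9.000²·sin(360°/8) = 229.10 mm²); Taking the union: only the r=9 cylinder at (-2, 3.5) is present, so the union is just that shape — area = 229.10 mm². Checking containment: the cross-section at z = 9.96 is a subset of the cross-section at z = 6.84.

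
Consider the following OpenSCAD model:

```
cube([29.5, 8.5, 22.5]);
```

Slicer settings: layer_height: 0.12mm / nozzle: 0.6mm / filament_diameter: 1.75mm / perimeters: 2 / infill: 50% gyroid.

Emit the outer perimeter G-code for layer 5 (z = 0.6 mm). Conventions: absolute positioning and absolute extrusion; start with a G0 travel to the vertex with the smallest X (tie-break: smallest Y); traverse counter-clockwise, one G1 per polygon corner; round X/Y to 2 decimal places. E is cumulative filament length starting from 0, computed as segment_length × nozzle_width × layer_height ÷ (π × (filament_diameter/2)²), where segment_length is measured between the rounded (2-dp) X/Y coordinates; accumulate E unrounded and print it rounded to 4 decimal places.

At z = 0.6 mm: the cube (footprint 29.5×8.5) is included at this height. The outline is a single polygon with 4 vertices. Extrusion per mm of travel: 0.6 × 0.12 / (π × 0.875²) = 0.029934. Accumulating E over each segment gives final E = 2.2750.

G0 X0.00 Y0.00 Z0.60
G1 X29.50 Y0.00 E0.8831
G1 X29.50 Y8.50 E1.1375
G1 X0.00 Y8.50 E2.0206
G1 X0.00 Y0.00 E2.2750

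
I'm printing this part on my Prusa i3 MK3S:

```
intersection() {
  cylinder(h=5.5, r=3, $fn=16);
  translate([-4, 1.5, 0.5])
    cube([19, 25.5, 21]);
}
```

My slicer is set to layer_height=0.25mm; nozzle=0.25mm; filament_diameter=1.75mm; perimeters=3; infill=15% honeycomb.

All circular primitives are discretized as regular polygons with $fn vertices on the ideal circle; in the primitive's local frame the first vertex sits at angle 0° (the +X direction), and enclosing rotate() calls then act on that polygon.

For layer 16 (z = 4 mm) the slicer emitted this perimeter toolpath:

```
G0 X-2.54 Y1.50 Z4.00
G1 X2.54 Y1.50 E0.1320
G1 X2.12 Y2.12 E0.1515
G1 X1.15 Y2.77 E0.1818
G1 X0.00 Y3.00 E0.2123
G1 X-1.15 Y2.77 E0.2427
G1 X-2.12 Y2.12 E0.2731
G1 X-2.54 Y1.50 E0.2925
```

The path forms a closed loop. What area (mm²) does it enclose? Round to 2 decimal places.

Apply the shoelace formula to the sequence of (X, Y) vertices; enclosed area = 5.28 mm².

5.28 mm²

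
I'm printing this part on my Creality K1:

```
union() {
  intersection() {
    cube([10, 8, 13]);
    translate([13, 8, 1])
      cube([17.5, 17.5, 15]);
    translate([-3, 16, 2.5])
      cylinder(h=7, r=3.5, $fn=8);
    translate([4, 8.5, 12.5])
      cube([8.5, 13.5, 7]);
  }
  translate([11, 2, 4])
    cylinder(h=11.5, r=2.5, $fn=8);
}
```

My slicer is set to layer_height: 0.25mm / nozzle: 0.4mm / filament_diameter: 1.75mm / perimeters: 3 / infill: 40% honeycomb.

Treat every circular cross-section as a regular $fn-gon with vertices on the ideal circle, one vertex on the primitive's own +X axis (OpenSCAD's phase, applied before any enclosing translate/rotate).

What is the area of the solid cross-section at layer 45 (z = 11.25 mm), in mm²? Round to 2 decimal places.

At z = 11.25 mm: the 10×8 cube contributes its full rectangle (area 80.00 mm²); the 17.5×17.5 cube at (13, 8) contributes its full rectangle (area 306.25 mm²); the cylinder at (-3, 16) is absent (z outside [2.5, 9.5]); the cube at (4, 8.5) is not intersected at this z (z outside [12.5, 19.5]); After intersecting: at least one operand is absent at this height, so nothing remains; the r=2.5 cylinder at (11, 2) contributes a regular 8-gon of circumradius 2.5 (area = (8/2)·2.500²·sin(360°/8) = 17.68 mm²); Taking the union: only the r=2.5 cylinder at (11, 2) is present, so the union is just that shape — area = 17.68 mm². Overall, the cross-section is a single solid region. Net area = 17.68 mm².

17.68 mm²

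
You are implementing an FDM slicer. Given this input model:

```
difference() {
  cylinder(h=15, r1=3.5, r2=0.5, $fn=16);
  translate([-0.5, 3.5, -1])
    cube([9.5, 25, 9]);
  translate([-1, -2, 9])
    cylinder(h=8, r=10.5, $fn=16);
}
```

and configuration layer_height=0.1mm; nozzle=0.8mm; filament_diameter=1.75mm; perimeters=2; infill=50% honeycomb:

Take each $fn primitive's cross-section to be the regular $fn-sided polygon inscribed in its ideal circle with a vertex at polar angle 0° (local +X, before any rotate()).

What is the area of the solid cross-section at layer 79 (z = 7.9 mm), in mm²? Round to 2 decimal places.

At z = 7.9 mm: the cone contributes a regular 16-gon of circumradius 1.920 (interpolated between r1=3.5 and r2=0.5 at t=0.527) (area = (16/2)·1.920²·sin(360°/16) = 11.29 mm²); the cube at (-0.5, 3.5) (footprint 9.5×25) is included at this height (area 237.50 mm²); the cylinder at (-1, -2) does not reach this height (z outside [9, 17]); Subtracting the remaining from the first: starting from the cone (11.29 mm²), the 9.5×25 cube at (-0.5, 3.5) misses the remaining region (no effect) — area = 11.29 mm². Overall, the cross-section is a single solid region. Net area = 11.29 mm².

11.29 mm²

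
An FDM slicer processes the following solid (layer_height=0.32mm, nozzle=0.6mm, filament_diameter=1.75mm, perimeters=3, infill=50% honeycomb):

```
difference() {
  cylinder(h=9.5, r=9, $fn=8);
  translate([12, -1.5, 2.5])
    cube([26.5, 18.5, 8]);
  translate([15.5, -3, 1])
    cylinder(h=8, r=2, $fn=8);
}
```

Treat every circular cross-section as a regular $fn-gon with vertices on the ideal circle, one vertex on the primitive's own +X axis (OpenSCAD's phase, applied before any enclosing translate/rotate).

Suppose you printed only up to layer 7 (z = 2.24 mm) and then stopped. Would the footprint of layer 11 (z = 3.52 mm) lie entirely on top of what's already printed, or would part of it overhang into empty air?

entirely on top

Compare the two slices. At z = 2.24: the r=9 cylinder gives a regular 8-gon of circumradius 9 (constant along its height) (area = (8/2)·9.000²·sin(360°/8) = 229.10 mm²); the cube at (12, -1.5) does not reach this height (z outside [2.5, 10.5]); the r=2 cylinder at (15.5, -3) contributes a regular 8-gon of circumradius 2 (area = (8/2)·2.000²·sin(360°/8) = 11.31 mm²); After the difference (first − rest): starting from the r=9 cylinder (229.10 mm²), the r=2 cylinder at (15.5, -3) misses the remaining region (no effect) — area = 229.10 mm². At z = 3.52: the r=9 cylinder gives a regular 8-gon of circumradius 9 (constant along its height) (area = (8/2)·9.000²·sin(360°/8) = 229.10 mm²); the cube at (12, -1.5) (footprint 26.5×18.5) is included at this height (area 490.25 mm²); the cylinder at (15.5, -3): section is a regular 8-gon, circumradius r=2 (area = (8/2)·2.000²·sin(360°/8) = 11.31 mm²); Subtracting the remaining from the first: starting from the r=9 cylinder (229.10 mm²), the 26.5×18.5 cube at (12, -1.5) misses the remaining region (no effect); the r=2 cylinder at (15.5, -3) misses the remaining region (no effect) — area = 229.10 mm². Checking containment: the cross-section at z = 3.52 is a subset of the cross-section at z = 2.24.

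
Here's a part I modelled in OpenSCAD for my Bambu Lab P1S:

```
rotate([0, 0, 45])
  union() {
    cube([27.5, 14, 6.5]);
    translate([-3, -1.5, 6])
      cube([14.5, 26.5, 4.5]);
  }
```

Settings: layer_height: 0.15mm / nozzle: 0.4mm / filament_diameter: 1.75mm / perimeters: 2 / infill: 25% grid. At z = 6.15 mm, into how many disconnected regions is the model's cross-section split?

1

At z = 6.15 mm: the 27.5×14 cube contributes its full rectangle; the cube at (-3, -1.5) is present — its section is the full 14.5×26.5 rectangle; Combining (union): the regions partially overlap (shared area 161.00 mm²), so overlapping operands fuse into one piece — 1 connected region; (whole slice rotated 45° about Z — lengths, areas and connectivity unchanged). The result has 1 disconnected region.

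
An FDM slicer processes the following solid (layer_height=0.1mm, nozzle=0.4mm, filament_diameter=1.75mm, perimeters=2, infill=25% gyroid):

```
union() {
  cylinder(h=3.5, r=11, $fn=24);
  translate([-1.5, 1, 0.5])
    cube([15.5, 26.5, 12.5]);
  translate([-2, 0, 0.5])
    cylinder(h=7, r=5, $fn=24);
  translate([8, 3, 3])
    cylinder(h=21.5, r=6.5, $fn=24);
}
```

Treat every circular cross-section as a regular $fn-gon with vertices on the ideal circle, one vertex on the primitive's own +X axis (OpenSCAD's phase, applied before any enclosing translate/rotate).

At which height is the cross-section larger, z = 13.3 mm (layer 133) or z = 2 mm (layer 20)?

layer 20 (z = 2 mm)

Layer 133 (z = 13.3): the cylinder does not reach this height (z outside [0, 3.5]); the cube at (-1.5, 1) does not reach this height (z outside [0.5, 13]); the cylinder at (-2, 0) does not reach this height (z outside [0.5, 7.5]); the r=6.5 cylinder at (8, 3) gives a regular 24-gon of circumradius 6.5 (constant along its height) (area = (24/2)·6.500²·sin(360°/24) = 131.22 mm²); Merging all regions: only the r=6.5 cylinder at (8, 3) is present, so the union is just that shape — area = 131.22 mm². So its area = 131.22 mm². Layer 20 (z = 2): the r=11 cylinder gives a regular 24-gon of circumradius 11 (constant along its height) (area = (24/2)·11.000²·sin(360°/24) = 375.81 mm²); the cube at (-1.5, 1) (footprint 15.5×26.5) is included at this height (area 410.75 mm²); the r=5 cylinder at (-2, 0) gives a regular 24-gon of circumradius 5 (constant along its height) (area = (24/2)·5.000²·sin(360°/24) = 77.65 mm²); the cylinder at (8, 3) is not intersected at this z (z outside [3, 24.5]); Merging all regions: the regions partially overlap — summed areas 864.20 mm² minus the doubly-counted overlap 175.51 mm² gives 688.69 mm² — area = 688.69 mm². So its area = 688.69 mm². Layer 20 is larger (688.69 vs 131.22 mm²).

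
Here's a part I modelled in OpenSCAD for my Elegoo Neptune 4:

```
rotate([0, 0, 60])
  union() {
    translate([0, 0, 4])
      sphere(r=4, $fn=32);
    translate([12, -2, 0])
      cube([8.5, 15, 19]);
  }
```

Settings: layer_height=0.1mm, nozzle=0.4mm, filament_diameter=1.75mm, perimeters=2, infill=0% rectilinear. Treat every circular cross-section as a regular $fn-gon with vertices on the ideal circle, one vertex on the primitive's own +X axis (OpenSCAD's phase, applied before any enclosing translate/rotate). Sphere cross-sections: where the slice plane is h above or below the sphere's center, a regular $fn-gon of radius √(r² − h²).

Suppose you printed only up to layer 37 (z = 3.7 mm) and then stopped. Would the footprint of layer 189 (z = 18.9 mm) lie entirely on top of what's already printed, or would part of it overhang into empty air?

Compare the two slices. At z = 3.7: the r=4 sphere contributes a regular 32-gon of circumradius √(4²−0.3²) = 3.989 (area = (32/2)·3.989²·sin(360°/32) = 49.66 mm²); the cube at (12, -2) is present — its section is the full 8.5×15 rectangle (area 127.50 mm²); Combining (union): the 2 present regions are separate (no shared area or edge), so areas and boundary lengths simply add and each stays a separate island — area = 177.16 mm²; (whole slice rotated 60° about Z — lengths, areas and connectivity unchanged). At z = 18.9: the sphere does not reach this height (|z−center|=14.900 > r=4); the cube at (12, -2) is present — its section is the full 8.5×15 rectangle (area 127.50 mm²); Combining (union): only the 8.5×15 cube at (12, -2) is present, so the union is just that shape — area = 127.50 mm²; (rotated 60° about Z; rotation is an isometry so areas/perimeters/island counts are preserved). Checking containment: the cross-section at z = 18.9 is a subset of the cross-section at z = 3.7.

entirely on top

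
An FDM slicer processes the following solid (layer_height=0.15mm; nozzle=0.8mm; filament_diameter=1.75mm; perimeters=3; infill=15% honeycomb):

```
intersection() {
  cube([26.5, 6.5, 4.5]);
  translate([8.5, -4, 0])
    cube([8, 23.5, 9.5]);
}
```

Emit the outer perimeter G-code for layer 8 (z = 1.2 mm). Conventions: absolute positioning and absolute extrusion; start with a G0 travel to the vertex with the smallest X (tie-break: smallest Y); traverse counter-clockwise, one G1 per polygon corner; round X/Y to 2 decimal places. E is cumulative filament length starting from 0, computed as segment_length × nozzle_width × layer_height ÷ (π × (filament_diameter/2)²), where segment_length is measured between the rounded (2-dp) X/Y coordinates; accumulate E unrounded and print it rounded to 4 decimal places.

At z = 1.2 mm: the cube (footprint 26.5×6.5) is included at this height; the cube at (8.5, -4) (footprint 8×23.5) is included at this height; Taking the intersection: the 8×23.5 cube at (8.5, -4) partially overlaps the 26.5×6.5 cube; clipping to the common part keeps 52.00 mm² — 1 connected region. The outline is a single polygon with 4 vertices. Extrusion per mm of travel: 0.8 × 0.15 / (π × 0.875²) = 0.049890. Accumulating E over each segment gives final E = 1.4468.

G0 X8.50 Y0.00 Z1.20
G1 X16.50 Y0.00 E0.3991
G1 X16.50 Y6.50 E0.7234
G1 X8.50 Y6.50 E1.1225
G1 X8.50 Y0.00 E1.4468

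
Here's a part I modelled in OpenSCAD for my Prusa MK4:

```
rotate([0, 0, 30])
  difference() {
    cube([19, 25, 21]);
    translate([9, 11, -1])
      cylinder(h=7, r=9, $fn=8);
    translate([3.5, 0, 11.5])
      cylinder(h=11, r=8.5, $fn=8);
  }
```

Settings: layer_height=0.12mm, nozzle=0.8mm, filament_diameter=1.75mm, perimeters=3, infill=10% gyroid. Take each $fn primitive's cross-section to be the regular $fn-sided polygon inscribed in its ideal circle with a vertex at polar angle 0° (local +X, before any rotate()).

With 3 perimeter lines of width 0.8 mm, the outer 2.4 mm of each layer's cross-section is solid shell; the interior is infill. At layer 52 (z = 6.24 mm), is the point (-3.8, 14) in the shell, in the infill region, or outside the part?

infill

At z = 6.24 mm: the cube is present — its section is the full 19×25 rectangle; the cylinder at (9, 11) does not reach this height (z outside [-1, 6]); the cylinder at (3.5, 0) is absent (z outside [11.5, 22.5]); After the difference (first − rest): none of the subtracted shapes is present at this height, so the 19×25 cube is unchanged — 1 connected region; (rotated 30° about Z; rotation is an isometry so areas/perimeters/island counts are preserved). Overall, the cross-section is a single solid region. Undo the 30° rotation: the query point maps to (3.709, 14.024) in the un-rotated model frame. The nearest boundary edge runs (0.00, 25.00)→(0.00, 0.00); distance from the point to it = 3.71 mm. The point is inside the cross-section and 3.71 mm from the nearest boundary — more than the 2.4 mm shell width (3 × 0.8), so it's in the infill interior.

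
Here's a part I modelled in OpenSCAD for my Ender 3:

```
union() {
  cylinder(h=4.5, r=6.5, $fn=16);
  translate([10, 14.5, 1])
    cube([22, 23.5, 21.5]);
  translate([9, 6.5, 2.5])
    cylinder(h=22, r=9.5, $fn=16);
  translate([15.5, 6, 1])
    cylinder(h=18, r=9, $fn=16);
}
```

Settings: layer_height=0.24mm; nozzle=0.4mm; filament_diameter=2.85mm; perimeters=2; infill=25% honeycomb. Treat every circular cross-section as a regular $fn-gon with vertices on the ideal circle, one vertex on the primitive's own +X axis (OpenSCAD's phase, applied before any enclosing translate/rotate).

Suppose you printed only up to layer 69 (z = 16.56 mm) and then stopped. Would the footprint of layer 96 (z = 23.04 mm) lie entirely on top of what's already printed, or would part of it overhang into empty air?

Compare the two slices. At z = 16.56: the cylinder is not intersected at this z (z outside [0, 4.5]); the cube at (10, 14.5) is present — its section is the full 22×23.5 rectangle (area 517.00 mm²); the r=9.5 cylinder at (9, 6.5) gives a regular 16-gon of circumradius 9.5 (constant along its height) (area = (16/2)·9.500²·sin(360°/16) = 276.30 mm²); the r=9 cylinder at (15.5, 6) contributes a regular 16-gon of circumradius 9 (area = (16/2)·9.000²·sin(360°/16) = 247.98 mm²); Merging all regions: the regions partially overlap — summed areas 1041.28 mm² minus the doubly-counted overlap 149.72 mm² gives 891.56 mm² — area = 891.56 mm². At z = 23.04: the cylinder does not reach this height (z outside [0, 4.5]); the cube at (10, 14.5) is not intersected at this z (z outside [1, 22.5]); the r=9.5 cylinder at (9, 6.5) contributes a regular 16-gon of circumradius 9.5 (area = (16/2)·9.500²·sin(360°/16) = 276.30 mm²); the cylinder at (15.5, 6) is not intersected at this z (z outside [1, 19]); Combining (union): only the r=9.5 cylinder at (9, 6.5) is present, so the union is just that shape — area = 276.30 mm². Checking containment: the cross-section at z = 23.04 is a subset of the cross-section at z = 16.56.

entirely on top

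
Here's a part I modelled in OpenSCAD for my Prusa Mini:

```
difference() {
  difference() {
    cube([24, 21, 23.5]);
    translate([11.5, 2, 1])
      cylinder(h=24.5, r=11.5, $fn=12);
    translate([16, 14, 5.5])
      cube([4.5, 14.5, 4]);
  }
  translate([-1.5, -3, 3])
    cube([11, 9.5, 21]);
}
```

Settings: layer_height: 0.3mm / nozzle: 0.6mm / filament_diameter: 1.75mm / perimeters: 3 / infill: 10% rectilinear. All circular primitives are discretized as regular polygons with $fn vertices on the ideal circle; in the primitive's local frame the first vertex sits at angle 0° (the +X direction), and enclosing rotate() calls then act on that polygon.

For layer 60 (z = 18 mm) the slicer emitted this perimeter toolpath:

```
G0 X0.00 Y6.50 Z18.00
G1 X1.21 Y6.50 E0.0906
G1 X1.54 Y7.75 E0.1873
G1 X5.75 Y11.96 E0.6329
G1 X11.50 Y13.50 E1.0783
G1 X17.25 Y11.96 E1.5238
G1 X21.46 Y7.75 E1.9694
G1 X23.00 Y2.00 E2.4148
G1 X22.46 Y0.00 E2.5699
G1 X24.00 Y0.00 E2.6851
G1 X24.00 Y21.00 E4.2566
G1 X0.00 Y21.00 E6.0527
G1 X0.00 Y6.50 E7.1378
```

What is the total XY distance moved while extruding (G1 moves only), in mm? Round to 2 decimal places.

95.38 mm

Sum the Euclidean lengths of each G1 segment: total = 95.38 mm.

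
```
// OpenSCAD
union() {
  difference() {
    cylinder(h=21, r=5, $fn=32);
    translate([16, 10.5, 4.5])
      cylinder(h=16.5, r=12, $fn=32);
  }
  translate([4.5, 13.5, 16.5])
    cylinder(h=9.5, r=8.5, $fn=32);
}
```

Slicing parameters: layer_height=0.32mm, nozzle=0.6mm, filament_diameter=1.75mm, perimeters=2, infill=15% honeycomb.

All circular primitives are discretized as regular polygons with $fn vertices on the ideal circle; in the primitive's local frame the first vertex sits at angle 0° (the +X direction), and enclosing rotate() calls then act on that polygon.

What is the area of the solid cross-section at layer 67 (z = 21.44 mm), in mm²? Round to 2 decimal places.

225.52 mm²

At z = 21.44 mm: the cylinder is not intersected at this z (z outside [0, 21]); the cylinder at (16, 10.5) does not reach this height (z outside [4.5, 21]); Subtracting the remaining from the first: the first operand is absent here, so nothing remains; the r=8.5 cylinder at (4.5, 13.5) gives a regular 32-gon of circumradius 8.5 (constant along its height) (area = (32/2)·8.500²·sin(360°/32) = 225.52 mm²); Combining (union): only the r=8.5 cylinder at (4.5, 13.5) is present, so the union is just that shape — area = 225.52 mm². Overall, the cross-section is a single solid region. Net area = 225.52 mm².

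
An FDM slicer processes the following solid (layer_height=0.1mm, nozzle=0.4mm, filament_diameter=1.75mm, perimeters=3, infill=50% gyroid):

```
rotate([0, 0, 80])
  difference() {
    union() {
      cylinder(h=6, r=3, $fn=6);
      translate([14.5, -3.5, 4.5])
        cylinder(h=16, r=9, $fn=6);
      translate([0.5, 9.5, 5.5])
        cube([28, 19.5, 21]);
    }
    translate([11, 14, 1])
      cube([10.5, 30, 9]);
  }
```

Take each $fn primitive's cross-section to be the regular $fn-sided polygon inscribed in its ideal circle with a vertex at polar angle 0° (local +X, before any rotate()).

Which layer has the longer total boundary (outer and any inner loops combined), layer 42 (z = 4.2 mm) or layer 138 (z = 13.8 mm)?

layer 138 (z = 13.8 mm)

Layer 42 (z = 4.2): the r=3 cylinder contributes a regular 6-gon of circumradius 3 (perimeter = 2·6·3.000·sin(180°/6) = 18.00 mm); the cylinder at (14.5, -3.5) is absent (z outside [4.5, 20.5]); the cube at (0.5, 9.5) does not reach this height (z outside [5.5, 26.5]); Combining (union): only the r=3 cylinder is present, so the union is just that shape — boundary = 18.00 mm; the cube at (11, 14) (footprint 10.5×30) is included at this height (perimeter 81.00 mm); Subtracting the remaining from the first: starting from the result so far, the 10.5×30 cube at (11, 14) misses the remaining region (no effect) — boundary = 18.00 mm; (whole slice rotated 80° about Z — lengths, areas and connectivity unchanged). So its perimeter = 18.00 mm. Layer 138 (z = 13.8): the cylinder does not reach this height (z outside [0, 6]); the r=9 cylinder at (14.5, -3.5) contributes a regular 6-gon of circumradius 9 (perimeter = 2·6·9.000·sin(180°/6) = 54.00 mm); the cube at (0.5, 9.5) is present — its section is the full 28×19.5 rectangle (perimeter 95.00 mm); Merging all regions: the 2 present regions are separate (no shared area or edge), so areas and boundary lengths simply add and each stays a separate island — boundary = 149.00 mm; the cube at (11, 14) is not intersected at this z (z outside [1, 10]); Taking the first minus the rest: none of the subtracted shapes is present at this height, so that combined region is unchanged — boundary = 149.00 mm; (whole slice rotated 80° about Z — lengths, areas and connectivity unchanged). So its perimeter = 149.00 mm. Layer 138 is larger (149.00 vs 18.00 mm).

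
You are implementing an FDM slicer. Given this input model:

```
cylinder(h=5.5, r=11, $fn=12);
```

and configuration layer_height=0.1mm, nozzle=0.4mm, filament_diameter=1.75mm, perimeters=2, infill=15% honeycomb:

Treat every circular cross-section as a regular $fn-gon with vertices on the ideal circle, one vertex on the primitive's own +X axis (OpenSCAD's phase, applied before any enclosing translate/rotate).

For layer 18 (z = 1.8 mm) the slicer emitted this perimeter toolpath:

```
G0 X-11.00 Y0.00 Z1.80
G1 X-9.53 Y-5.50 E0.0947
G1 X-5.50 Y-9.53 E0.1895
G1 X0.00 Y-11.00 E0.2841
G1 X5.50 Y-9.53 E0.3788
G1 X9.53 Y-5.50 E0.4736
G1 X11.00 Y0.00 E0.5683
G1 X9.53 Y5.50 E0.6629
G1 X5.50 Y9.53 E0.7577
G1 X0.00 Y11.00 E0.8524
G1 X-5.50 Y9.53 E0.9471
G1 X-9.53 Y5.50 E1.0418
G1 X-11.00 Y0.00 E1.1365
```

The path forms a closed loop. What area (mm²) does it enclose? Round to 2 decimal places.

363.14 mm²

Apply the shoelace formula to the sequence of (X, Y) vertices; enclosed area = 363.14 mm².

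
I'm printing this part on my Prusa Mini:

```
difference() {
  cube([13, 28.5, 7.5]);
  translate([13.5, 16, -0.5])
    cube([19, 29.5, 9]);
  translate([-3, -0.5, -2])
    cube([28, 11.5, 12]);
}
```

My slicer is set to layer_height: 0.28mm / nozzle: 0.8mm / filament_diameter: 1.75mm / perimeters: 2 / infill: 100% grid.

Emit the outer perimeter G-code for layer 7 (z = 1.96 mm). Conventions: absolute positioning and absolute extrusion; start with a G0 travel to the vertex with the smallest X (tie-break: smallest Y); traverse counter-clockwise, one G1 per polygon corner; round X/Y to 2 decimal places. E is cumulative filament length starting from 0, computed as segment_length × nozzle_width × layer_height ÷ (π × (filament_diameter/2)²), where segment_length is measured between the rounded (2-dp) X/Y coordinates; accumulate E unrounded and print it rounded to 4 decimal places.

At z = 1.96 mm: the cube is present — its section is the full 13×28.5 rectangle; the cube at (13.5, 16) is present — its section is the full 19×29.5 rectangle; the cube at (-3, -0.5) is present — its section is the full 28×11.5 rectangle; After the difference (first − rest): starting from the 13×28.5 cube, the 19×29.5 cube at (13.5, 16) misses the remaining region (no effect); the 28×11.5 cube at (-3, -0.5) partially overlaps it — only the 143.00 mm² overlap (of its 322.00 mm²) is removed, clipping the outline — 1 connected region. The outline is a single polygon with 4 vertices. Extrusion per mm of travel: 0.8 × 0.28 / (π × 0.875²) = 0.093128. Accumulating E over each segment gives final E = 5.6808.

G0 X0.00 Y11.00 Z1.96
G1 X13.00 Y11.00 E1.2107
G1 X13.00 Y28.50 E2.8404
G1 X0.00 Y28.50 E4.0511
G1 X0.00 Y11.00 E5.6808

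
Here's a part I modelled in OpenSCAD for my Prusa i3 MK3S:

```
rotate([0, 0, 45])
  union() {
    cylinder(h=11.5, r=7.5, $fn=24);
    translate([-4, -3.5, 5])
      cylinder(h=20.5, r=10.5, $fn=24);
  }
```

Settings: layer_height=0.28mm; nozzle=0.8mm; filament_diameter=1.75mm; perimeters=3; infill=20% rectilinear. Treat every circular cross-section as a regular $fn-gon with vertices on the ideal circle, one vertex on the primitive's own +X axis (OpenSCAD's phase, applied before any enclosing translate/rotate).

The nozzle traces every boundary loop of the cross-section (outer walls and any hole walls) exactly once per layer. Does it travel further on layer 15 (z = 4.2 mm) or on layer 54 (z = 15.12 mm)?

layer 54 (z = 15.12 mm)

Layer 15 (z = 4.2): the cylinder: section is a regular 24-gon, circumradius r=7.5 (perimeter = 2·24·7.500·sin(180°/24) = 46.99 mm); the cylinder at (-4, -3.5) does not reach this height (z outside [5, 25.5]); Combining (union): only the r=7.5 cylinder is present, so the union is just that shape — boundary = 46.99 mm; (rotated 45° about Z; rotation is an isometry so areas/perimeters/island counts are preserved). So its perimeter = 46.99 mm. Layer 54 (z = 15.12): the cylinder is not intersected at this z (z outside [0, 11.5]); the r=10.5 cylinder at (-4, -3.5) gives a regular 24-gon of circumradius 10.5 (constant along its height) (perimeter = 2·24·10.500·sin(180°/24) = 65.79 mm); Combining (union): only the r=10.5 cylinder at (-4, -3.5) is present, so the union is just that shape — boundary = 65.79 mm; (rotated 45° about Z; rotation is an isometry so areas/perimeters/island counts are preserved). So its perimeter = 65.79 mm. Layer 54 is larger (65.79 vs 46.99 mm).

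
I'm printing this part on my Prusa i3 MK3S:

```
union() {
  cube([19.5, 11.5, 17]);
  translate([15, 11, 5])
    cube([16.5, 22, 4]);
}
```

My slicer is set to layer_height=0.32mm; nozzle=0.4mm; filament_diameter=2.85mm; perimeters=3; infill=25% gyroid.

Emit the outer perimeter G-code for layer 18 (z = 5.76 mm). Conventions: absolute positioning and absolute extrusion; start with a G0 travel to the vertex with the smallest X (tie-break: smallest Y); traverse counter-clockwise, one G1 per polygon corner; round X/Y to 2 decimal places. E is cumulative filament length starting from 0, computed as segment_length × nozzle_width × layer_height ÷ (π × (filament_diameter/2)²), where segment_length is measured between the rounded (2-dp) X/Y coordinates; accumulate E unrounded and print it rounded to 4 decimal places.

G0 X0.00 Y0.00 Z5.76
G1 X19.50 Y0.00 E0.3913
G1 X19.50 Y11.00 E0.6120
G1 X31.50 Y11.00 E0.8527
G1 X31.50 Y33.00 E1.2942
G1 X15.00 Y33.00 E1.6252
G1 X15.00 Y11.50 E2.0566
G1 X0.00 Y11.50 E2.3576
G1 X0.00 Y0.00 E2.5883

At z = 5.76 mm: the cube (footprint 19.5×11.5) is included at this height; the cube at (15, 11) (footprint 16.5×22) is included at this height; Taking the union: the regions partially overlap (shared area 2.25 mm²), so overlapping operands fuse into one piece — 1 connected region. The outline is a single polygon with 8 vertices. Extrusion per mm of travel: 0.4 × 0.32 / (π × 1.425²) = 0.020065. Accumulating E over each segment gives final E = 2.5883.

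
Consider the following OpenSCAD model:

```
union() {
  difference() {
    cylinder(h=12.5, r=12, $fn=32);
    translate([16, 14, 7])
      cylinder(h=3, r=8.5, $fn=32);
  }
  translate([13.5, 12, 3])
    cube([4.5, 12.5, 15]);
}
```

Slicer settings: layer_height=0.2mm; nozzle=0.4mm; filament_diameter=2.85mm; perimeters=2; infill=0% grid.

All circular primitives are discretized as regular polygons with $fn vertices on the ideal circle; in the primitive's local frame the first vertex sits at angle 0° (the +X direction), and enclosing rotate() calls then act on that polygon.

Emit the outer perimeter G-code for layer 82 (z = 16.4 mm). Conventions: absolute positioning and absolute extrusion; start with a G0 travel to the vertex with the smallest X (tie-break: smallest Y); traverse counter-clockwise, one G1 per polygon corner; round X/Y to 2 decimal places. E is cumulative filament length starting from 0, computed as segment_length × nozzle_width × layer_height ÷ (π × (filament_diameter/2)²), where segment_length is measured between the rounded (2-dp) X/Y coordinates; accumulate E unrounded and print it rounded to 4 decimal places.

G0 X13.50 Y12.00 Z16.40
G1 X18.00 Y12.00 E0.0564
G1 X18.00 Y24.50 E0.2132
G1 X13.50 Y24.50 E0.2696
G1 X13.50 Y12.00 E0.4264

At z = 16.4 mm: the cylinder is not intersected at this z (z outside [0, 12.5]); the cylinder at (16, 14) is not intersected at this z (z outside [7, 10]); Subtracting the remaining from the first: the first operand is absent here, so nothing remains; the cube at (13.5, 12) (footprint 4.5×12.5) is included at this height; Merging all regions: only the 4.5×12.5 cube at (13.5, 12) is present, so the union is just that shape — 1 connected region. The outline is a single polygon with 4 vertices. Extrusion per mm of travel: 0.4 × 0.2 / (π × 1.425²) = 0.012540. Accumulating E over each segment gives final E = 0.4264.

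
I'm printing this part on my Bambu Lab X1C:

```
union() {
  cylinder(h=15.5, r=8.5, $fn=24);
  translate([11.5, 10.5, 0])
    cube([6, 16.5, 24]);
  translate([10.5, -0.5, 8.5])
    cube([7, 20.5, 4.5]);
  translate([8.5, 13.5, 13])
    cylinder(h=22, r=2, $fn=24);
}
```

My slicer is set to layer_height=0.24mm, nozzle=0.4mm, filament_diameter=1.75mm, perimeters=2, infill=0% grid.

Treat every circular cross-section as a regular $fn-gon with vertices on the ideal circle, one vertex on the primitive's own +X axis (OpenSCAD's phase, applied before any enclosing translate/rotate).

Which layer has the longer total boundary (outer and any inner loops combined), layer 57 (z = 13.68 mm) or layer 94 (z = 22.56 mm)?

layer 57 (z = 13.68 mm)

Layer 57 (z = 13.68): the r=8.5 cylinder contributes a regular 24-gon of circumradius 8.5 (perimeter = 2·24·8.500·sin(180°/24) = 53.25 mm); the 6×16.5 cube at (11.5, 10.5) contributes its full rectangle (perimeter 45.00 mm); the cube at (10.5, -0.5) is not intersected at this z (z outside [8.5, 13]); the r=2 cylinder at (8.5, 13.5) gives a regular 24-gon of circumradius 2 (constant along its height) (perimeter = 2·24·2.000·sin(180°/24) = 12.53 mm); Taking the union: the 3 present regions are separate (no shared area or edge), so areas and boundary lengths simply add and each stays a separate island — boundary = 110.79 mm. So its perimeter = 110.79 mm. Layer 94 (z = 22.56): the cylinder is absent (z outside [0, 15.5]); the 6×16.5 cube at (11.5, 10.5) contributes its full rectangle (perimeter 45.00 mm); the cube at (10.5, -0.5) does not reach this height (z outside [8.5, 13]); the r=2 cylinder at (8.5, 13.5) contributes a regular 24-gon of circumradius 2 (perimeter = 2·24·2.000·sin(180°/24) = 12.53 mm); Taking the union: the 2 present regions are separate (no shared area or edge), so areas and boundary lengths simply add and each stays a separate island — boundary = 57.53 mm. So its perimeter = 57.53 mm. Layer 57 is larger (110.79 vs 57.53 mm).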